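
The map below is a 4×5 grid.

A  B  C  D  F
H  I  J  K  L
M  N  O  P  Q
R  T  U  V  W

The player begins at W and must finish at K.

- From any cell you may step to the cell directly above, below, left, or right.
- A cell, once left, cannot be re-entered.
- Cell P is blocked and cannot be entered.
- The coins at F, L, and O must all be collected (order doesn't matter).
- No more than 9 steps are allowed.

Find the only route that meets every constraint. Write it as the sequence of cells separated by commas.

W, V, U, O, J, C, D, F, L, K

The budget equals the shortest possible length, so every move has to be on a shortest route through the required cells.
Route from W: left 2 to U, up 3 to C, right 2 to F, down 1 to L, left 1 to K — 9 moves in all.
Check: all required cells visited; 9 ≤ 9 moves.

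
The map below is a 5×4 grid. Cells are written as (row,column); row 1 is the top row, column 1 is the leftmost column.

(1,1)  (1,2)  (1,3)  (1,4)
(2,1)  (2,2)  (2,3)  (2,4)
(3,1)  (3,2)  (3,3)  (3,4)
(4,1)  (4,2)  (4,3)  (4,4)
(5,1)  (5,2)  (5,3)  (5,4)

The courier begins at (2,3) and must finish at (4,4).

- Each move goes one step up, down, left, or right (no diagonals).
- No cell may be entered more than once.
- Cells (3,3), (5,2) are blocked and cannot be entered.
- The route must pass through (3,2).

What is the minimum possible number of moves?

5

Any route passes through (3,2) somewhere between (2,3) and (4,4). Summing Manhattan distances along the two legs ((2,3) → (3,2) → (4,4)) gives a lower bound of 2 + 3 = 5 moves.
A route of 5 moves achieves this: (2,3) → (2,2) → (3,2) → (4,2) → (4,3) → (4,4).
Since 5 matches the lower bound, it is optimal.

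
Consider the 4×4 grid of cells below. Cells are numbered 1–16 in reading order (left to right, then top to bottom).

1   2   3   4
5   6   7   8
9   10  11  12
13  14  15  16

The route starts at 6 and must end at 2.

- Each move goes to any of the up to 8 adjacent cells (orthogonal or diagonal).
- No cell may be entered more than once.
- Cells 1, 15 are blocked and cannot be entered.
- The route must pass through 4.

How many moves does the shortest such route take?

4

Any route passes through 4 somewhere between 6 and 2. Summing Chebyshev distances along the two legs (6 → 4 → 2) gives a lower bound of 2 + 2 = 4 moves.
A route of 4 moves achieves this: 6 → 3 → 4 → 7 → 2.
Since 4 matches the lower bound, it is optimal.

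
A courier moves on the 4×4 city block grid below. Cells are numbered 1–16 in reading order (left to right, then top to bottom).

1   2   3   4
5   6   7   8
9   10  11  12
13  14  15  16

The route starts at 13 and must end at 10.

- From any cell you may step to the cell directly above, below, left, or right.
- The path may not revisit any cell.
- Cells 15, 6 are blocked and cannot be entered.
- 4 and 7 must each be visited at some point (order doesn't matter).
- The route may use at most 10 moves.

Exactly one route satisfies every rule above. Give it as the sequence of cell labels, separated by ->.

The 10-move cap with required stops at 4, 7 leaves no slack for detours.
Route from 13: 3× up (reaching 1), 3× right (reaching 4), down to 8, left to 7, down to 11, left to 10 — 10 moves in all.
Check: all required cells visited; 10 ≤ 10 moves.

13 -> 9 -> 5 -> 1 -> 2 -> 3 -> 4 -> 8 -> 7 -> 11 -> 10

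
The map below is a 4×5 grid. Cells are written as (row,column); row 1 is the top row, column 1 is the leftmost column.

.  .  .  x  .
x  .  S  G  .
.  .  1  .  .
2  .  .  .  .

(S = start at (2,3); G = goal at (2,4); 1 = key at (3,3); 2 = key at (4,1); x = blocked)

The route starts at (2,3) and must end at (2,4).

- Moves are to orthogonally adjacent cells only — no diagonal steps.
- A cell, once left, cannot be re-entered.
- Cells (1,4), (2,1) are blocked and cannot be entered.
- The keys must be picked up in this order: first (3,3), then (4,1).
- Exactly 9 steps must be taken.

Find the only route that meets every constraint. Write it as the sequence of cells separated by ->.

(2,3) -> (3,3) -> (3,2) -> (3,1) -> (4,1) -> (4,2) -> (4,3) -> (4,4) -> (3,4) -> (2,4)

The waypoints must appear in the order (3,3), (4,1), with no cell reused.
Route from (2,3): down 1 to (3,3), left 2 to (3,1), down 1 to (4,1), right 3 to (4,4), up 2 to (2,4) — 9 moves in all.
Check: order respected (1 at step 1, 2 at step 4); 9 moves as required.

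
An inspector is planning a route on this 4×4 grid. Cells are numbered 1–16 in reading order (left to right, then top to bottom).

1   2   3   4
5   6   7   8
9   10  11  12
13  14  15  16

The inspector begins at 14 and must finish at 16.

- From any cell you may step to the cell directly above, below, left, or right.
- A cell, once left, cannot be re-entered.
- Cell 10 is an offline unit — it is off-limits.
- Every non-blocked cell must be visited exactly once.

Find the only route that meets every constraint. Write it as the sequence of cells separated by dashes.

14 - 13 - 9 - 5 - 1 - 2 - 6 - 7 - 3 - 4 - 8 - 12 - 11 - 15 - 16

Need to visit all 15 open cells exactly once, starting at 14 and ending at 16.
Cell 1 has only two open neighbours (5 and 2), so the path must pass straight through it: one of those is the cell it's entered from and the other is where it exits.
Route from 14: left to 13, 3× up (reaching 1), right to 2, down to 6, right to 7, up to 3, right to 4, 2× down (reaching 12), left to 11, down to 15, right to 16 — 14 moves in all.
Check: all 15 open cells covered.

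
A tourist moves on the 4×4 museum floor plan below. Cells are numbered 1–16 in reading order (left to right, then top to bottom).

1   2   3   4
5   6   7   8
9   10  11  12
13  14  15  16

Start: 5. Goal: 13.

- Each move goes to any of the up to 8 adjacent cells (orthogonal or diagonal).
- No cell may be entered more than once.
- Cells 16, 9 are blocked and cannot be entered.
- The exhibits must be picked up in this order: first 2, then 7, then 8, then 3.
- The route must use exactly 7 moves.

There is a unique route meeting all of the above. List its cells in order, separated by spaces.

5 2 7 8 3 6 10 13

The waypoints must appear in the order 2, 7, 8, 3, with no cell reused.
Route from 5: up-right to 2, down-right to 7, right to 8, up-left to 3, down-left to 6, down to 10, down-left to 13 — 7 moves in all.
Check: order respected (2 at step 1, 7 at step 2, 8 at step 3, 3 at step 4); 7 moves as required.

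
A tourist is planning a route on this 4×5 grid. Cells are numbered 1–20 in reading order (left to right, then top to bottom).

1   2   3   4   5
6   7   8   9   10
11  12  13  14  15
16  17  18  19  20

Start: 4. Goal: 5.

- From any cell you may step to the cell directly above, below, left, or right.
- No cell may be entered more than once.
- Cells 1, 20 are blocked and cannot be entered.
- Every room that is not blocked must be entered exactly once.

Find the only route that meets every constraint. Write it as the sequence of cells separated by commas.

4, 9, 8, 3, 2, 7, 6, 11, 16, 17, 12, 13, 18, 19, 14, 15, 10, 5

Need to visit all 18 open cells exactly once, starting at 4 and ending at 5.
Route from 4: down 1 to 9, left 1 to 8, up 1 to 3, left 1 to 2, down 1 to 7, left 1 to 6, down 2 to 16, right 1 to 17, up 1 to 12, right 1 to 13, down 1 to 18, right 1 to 19, up 1 to 14, right 1 to 15, up 2 to 5 — 17 moves in all.
Check: all 18 open cells covered.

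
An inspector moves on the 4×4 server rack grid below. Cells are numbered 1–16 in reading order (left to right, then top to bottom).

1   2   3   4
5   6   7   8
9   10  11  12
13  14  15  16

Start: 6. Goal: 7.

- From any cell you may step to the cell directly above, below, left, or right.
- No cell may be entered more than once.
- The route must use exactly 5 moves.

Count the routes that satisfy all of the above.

5

Need simple routes of exactly 5 moves from 6 to 7 (Manhattan distance 1, so 2 moves are spent on a detour and 2 undoing it).
Enumerating: 6 2 3 4 8 7 | 6 10 14 15 11 7 | 6 10 11 12 8 7 | 6 5 1 2 3 7 | 6 5 9 10 11 7.
That gives 5 routes.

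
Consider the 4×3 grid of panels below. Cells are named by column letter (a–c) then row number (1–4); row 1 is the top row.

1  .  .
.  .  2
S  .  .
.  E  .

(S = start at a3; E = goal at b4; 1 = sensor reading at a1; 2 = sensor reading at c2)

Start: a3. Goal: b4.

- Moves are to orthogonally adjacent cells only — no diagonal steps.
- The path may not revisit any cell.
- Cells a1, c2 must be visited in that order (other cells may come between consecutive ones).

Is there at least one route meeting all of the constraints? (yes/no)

One route that works: a3 → a2 → a1 → b1 → b2 → c2 → c3 → c4 → b4.

yes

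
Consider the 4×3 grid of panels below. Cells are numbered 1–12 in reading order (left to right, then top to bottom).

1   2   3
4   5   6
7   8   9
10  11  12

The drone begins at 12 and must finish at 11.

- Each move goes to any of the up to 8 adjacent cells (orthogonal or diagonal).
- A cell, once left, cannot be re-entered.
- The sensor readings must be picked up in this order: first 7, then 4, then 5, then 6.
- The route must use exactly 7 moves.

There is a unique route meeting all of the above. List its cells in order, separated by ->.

12 -> 8 -> 7 -> 4 -> 5 -> 6 -> 9 -> 11

The waypoints must appear in the order 7, 4, 5, 6, with no cell reused.
Route from 12: up-left to 8, left to 7, up to 4, 2× right (reaching 6), down to 9, down-left to 11 — 7 moves in all.
Check: order respected (7 at step 2, 4 at step 3, 5 at step 4, 6 at step 5); 7 moves as required.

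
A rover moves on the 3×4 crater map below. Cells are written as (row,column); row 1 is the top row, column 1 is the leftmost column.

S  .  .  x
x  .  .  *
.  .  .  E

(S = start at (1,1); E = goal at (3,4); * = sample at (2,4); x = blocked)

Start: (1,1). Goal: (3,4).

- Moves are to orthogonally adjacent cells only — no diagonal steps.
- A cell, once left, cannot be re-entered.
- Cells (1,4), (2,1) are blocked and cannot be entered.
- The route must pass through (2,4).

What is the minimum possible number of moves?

5

Any route passes through (2,4) somewhere between (1,1) and (3,4). Summing Manhattan distances along the two legs ((1,1) → (2,4) → (3,4)) gives a lower bound of 4 + 1 = 5 moves.
A route of 5 moves achieves this: (1,1) → (1,2) → (2,2) → (2,3) → (2,4) → (3,4).
Since 5 matches the lower bound, it is optimal.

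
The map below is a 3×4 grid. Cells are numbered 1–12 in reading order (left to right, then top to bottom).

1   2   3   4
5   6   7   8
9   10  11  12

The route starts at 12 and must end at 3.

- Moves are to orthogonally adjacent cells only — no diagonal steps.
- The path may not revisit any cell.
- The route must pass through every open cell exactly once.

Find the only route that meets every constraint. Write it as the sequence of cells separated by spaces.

12 11 10 9 5 1 2 6 7 8 4 3

Need to visit all 12 open cells exactly once, starting at 12 and ending at 3.
Cell 1 has only two open neighbours (5 and 2), so the path must pass straight through it: one of those is the cell it's entered from and the other is where it exits.
Route from 12: 3× left (reaching 9), 2× up (reaching 1), right to 2, down to 6, 2× right (reaching 8), up to 4, left to 3 — 11 moves in all.
Check: all 12 open cells covered.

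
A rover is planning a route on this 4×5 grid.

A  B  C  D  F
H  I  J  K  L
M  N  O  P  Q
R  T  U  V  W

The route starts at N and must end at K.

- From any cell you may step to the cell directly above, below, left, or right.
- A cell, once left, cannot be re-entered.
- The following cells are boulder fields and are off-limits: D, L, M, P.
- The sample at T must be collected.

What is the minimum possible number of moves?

Any route passes through T somewhere between N and K. Summing Manhattan distances along the two legs (N → T → K) gives a lower bound of 1 + 4 = 5 moves.
A route of 5 moves achieves this: N → T → U → O → J → K.
Since 5 matches the lower bound, it is optimal.

5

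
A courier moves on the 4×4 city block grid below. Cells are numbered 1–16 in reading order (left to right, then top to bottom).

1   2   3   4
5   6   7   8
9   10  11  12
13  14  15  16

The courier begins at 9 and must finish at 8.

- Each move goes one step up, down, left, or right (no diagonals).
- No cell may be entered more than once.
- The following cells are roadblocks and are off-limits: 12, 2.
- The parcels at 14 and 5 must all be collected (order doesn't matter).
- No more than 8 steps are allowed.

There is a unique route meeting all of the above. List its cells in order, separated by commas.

The 8-move cap with required stops at 14, 5 leaves no slack for detours.
Route from 9: up to 5, right to 6, 2× down (reaching 14), right to 15, 2× up (reaching 7), right to 8 — 8 moves in all.
Check: all required cells visited; 8 ≤ 8 moves.

9, 5, 6, 10, 14, 15, 11, 7, 8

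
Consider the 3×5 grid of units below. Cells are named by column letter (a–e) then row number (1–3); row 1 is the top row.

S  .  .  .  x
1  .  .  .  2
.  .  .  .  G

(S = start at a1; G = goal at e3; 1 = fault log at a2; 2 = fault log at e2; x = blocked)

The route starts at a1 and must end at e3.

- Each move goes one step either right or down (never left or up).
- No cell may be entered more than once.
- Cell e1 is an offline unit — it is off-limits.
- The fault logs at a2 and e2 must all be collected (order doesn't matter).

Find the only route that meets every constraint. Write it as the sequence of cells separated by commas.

Moves only go right or down, so the column and row indices never decrease.
Route from a1: down 1 to a2, right 4 to e2, down 1 to e3 — 6 moves in all.
Check: all required cells visited.

a1, a2, b2, c2, d2, e2, e3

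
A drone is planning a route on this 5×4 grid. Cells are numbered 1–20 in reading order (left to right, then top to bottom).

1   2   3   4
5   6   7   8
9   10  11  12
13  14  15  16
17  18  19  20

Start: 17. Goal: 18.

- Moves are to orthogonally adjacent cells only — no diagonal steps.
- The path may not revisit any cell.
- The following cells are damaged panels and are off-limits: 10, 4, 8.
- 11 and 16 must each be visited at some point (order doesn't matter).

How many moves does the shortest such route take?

9

Any route passes through 11 and 16 in some order between 17 and 18. Summing Manhattan distances along each leg and taking the cheapest ordering (17 → 11 → 16 → 18) gives a lower bound of 4 + 2 + 3 = 9 moves.
A route of 9 moves achieves this: 17 → 13 → 14 → 15 → 11 → 12 → 16 → 20 → 19 → 18.
Since 9 matches the lower bound, it is optimal.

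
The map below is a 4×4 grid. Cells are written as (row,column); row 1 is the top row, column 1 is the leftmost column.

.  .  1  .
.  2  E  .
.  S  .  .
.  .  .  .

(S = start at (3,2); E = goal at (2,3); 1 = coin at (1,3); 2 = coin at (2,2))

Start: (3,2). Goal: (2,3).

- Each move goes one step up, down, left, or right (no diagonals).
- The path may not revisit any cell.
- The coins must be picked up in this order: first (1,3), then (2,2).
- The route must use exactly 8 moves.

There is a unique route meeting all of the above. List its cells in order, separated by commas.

The waypoints must appear in the order (1,3), (2,2), with no cell reused.
Route from (3,2): 2× right (reaching (3,4)), 2× up (reaching (1,4)), 2× left (reaching (1,2)), down to (2,2), right to (2,3) — 8 moves in all.
Check: order respected (1 at step 5, 2 at step 7); 8 moves as required.

(3,2), (3,3), (3,4), (2,4), (1,4), (1,3), (1,2), (2,2), (2,3)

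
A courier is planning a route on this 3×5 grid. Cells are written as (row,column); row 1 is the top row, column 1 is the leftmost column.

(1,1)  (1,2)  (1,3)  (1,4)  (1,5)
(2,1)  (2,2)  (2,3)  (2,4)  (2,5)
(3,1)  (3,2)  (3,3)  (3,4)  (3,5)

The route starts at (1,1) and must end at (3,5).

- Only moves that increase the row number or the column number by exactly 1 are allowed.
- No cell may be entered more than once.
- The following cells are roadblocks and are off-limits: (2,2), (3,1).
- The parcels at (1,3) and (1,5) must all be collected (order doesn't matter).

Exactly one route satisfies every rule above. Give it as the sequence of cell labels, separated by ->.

(1,1) -> (1,2) -> (1,3) -> (1,4) -> (1,5) -> (2,5) -> (3,5)

Moves only go right or down, so the column and row indices never decrease.
Route from (1,1): 4× right (reaching (1,5)), 2× down (reaching (3,5)) — 6 moves in all.
Check: all required cells visited.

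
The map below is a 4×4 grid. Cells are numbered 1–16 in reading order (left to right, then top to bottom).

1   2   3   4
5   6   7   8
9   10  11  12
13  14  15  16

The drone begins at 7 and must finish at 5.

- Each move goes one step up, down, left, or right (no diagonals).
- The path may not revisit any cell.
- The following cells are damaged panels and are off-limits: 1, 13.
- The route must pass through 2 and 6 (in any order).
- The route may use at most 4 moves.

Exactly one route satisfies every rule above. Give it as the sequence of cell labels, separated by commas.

The 4-move cap with required stops at 2, 6 leaves no slack for detours.
Route from 7: up to 3, left to 2, down to 6, left to 5 — 4 moves in all.
Check: all required cells visited; 4 ≤ 4 moves.

7, 3, 2, 6, 5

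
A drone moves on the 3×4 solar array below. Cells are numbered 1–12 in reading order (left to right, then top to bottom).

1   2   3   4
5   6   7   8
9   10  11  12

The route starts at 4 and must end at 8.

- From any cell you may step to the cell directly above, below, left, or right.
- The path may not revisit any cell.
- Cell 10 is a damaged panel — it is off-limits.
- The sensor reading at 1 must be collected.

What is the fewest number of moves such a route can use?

7

Any route passes through 1 somewhere between 4 and 8. Summing Manhattan distances along the two legs (4 → 1 → 8) gives a lower bound of 3 + 4 = 7 moves.
A route of 7 moves achieves this: 4 → 3 → 2 → 1 → 5 → 6 → 7 → 8.
Since 7 matches the lower bound, it is optimal.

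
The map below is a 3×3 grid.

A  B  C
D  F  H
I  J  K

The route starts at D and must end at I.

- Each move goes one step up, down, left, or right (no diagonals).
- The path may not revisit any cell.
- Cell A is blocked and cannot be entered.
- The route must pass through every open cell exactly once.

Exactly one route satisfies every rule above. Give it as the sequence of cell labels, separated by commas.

Need to visit all 8 open cells exactly once, starting at D and ending at I.
Route from D: right to F, up to B, right to C, 2× down (reaching K), 2× left (reaching I) — 7 moves in all.
Check: all 8 open cells covered.

D, F, B, C, H, K, J, I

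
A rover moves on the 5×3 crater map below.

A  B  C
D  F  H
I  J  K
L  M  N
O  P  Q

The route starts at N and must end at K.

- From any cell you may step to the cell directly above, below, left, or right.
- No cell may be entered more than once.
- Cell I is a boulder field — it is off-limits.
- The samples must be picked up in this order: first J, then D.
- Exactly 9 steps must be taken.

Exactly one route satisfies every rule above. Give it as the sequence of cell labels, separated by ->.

The waypoints must appear in the order J, D, with no cell reused.
Route from N: left 1 to M, up 2 to F, left 1 to D, up 1 to A, right 2 to C, down 2 to K — 9 moves in all.
Check: order respected (J at step 2, D at step 4); 9 moves as required.

N -> M -> J -> F -> D -> A -> B -> C -> H -> K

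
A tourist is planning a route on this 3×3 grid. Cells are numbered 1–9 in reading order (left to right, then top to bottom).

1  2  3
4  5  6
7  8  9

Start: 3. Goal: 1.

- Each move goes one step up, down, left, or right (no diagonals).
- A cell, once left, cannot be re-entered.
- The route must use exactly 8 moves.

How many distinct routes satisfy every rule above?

Need simple routes of exactly 8 moves from 3 to 1 (Manhattan distance 2, so 3 moves are spent on a detour and 3 undoing it).
Enumerating: 3 6 9 8 7 4 5 2 1 | 3 2 5 6 9 8 7 4 1.
That gives 2 routes.

2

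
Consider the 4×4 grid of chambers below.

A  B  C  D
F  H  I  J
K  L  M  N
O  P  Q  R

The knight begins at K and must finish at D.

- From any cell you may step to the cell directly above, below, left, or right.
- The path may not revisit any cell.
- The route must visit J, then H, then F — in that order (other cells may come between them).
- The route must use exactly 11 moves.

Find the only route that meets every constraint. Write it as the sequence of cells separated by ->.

The waypoints must appear in the order J, H, F, with no cell reused.
Route from K: right 3 to N, up 1 to J, left 3 to F, up 1 to A, right 3 to D — 11 moves in all.
Check: order respected (J at step 4, H at step 6, F at step 7); 11 moves as required.

K -> L -> M -> N -> J -> I -> H -> F -> A -> B -> C -> D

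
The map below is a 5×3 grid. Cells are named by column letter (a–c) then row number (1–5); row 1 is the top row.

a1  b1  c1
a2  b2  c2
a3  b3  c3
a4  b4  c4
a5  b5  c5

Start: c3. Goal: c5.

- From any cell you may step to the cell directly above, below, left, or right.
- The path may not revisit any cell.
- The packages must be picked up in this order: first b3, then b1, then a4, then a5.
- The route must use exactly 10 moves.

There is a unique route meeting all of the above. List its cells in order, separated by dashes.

The waypoints must appear in the order b3, b1, a4, a5, with no cell reused.
Route from c3: left to b3, 2× up (reaching b1), left to a1, 4× down (reaching a5), 2× right (reaching c5) — 10 moves in all.
Check: order respected (b3 at step 1, b1 at step 3, a4 at step 7, a5 at step 8); 10 moves as required.

c3 - b3 - b2 - b1 - a1 - a2 - a3 - a4 - a5 - b5 - c5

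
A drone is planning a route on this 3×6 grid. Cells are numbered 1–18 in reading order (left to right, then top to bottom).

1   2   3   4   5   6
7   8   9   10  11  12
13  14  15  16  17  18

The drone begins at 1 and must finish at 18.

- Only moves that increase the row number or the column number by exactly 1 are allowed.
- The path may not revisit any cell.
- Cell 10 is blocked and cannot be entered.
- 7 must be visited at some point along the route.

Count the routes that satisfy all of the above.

A right/down-only route from 1 to 18 makes exactly 2 down-moves and 5 right-moves in some order.
With no other constraints that would be C(7,2) = 21 routes.
Split at 7 and multiply the segment counts (each segment already excludes blocked cells): 1→7: 1; 7→18: 3; product = 3.
That gives 3 routes.

3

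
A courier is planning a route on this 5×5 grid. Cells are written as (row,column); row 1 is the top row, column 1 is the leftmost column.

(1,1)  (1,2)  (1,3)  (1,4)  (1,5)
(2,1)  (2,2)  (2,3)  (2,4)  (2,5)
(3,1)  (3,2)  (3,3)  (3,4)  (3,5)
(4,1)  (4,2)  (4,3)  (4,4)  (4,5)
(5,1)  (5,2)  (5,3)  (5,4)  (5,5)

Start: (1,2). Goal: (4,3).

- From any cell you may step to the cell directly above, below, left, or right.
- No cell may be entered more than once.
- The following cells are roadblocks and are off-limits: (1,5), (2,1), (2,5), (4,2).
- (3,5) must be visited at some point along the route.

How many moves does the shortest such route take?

Any route passes through (3,5) somewhere between (1,2) and (4,3). Summing Manhattan distances along the two legs ((1,2) → (3,5) → (4,3)) gives a lower bound of 5 + 3 = 8 moves.
A route of 8 moves achieves this: (1,2) → (2,2) → (3,2) → (3,3) → (3,4) → (3,5) → (4,5) → (4,4) → (4,3).
Since 8 matches the lower bound, it is optimal.

8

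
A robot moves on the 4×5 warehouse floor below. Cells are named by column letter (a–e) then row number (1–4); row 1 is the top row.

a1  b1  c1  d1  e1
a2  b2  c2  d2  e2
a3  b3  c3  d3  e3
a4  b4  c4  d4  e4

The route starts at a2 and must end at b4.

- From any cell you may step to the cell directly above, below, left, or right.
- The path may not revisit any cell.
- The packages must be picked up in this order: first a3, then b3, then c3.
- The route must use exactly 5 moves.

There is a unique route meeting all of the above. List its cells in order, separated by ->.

The waypoints must appear in the order a3, b3, c3, with no cell reused.
Route from a2: down 1 to a3, right 2 to c3, down 1 to c4, left 1 to b4 — 5 moves in all.
Check: order respected (a3 at step 1, b3 at step 2, c3 at step 3); 5 moves as required.

a2 -> a3 -> b3 -> c3 -> c4 -> b4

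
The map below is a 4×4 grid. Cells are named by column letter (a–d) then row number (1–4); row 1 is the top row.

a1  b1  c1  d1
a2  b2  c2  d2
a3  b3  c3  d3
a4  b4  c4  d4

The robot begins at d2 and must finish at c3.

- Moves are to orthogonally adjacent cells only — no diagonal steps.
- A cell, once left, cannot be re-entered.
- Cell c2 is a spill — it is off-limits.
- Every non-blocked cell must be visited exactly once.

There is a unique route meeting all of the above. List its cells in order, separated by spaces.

d2 d1 c1 b1 a1 a2 b2 b3 a3 a4 b4 c4 d4 d3 c3

Need to visit all 15 open cells exactly once, starting at d2 and ending at c3.
Cell d1 has only two open neighbours (d2 and c1), so the path must pass straight through it: one of those is the cell it's entered from and the other is where it exits.
Route from d2: up to d1, 3× left (reaching a1), down to a2, right to b2, down to b3, left to a3, down to a4, 3× right (reaching d4), up to d3, left to c3 — 14 moves in all.
Check: all 15 open cells covered.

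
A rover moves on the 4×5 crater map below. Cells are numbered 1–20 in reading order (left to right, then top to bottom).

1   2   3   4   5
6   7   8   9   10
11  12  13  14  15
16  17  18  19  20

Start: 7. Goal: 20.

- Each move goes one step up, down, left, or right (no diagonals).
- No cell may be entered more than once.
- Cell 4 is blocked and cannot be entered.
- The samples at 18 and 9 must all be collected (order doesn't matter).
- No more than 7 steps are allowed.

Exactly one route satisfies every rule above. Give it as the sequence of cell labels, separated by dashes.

The budget equals the shortest possible length, so every move has to be on a shortest route through the required cells.
Route from 7: right 2 to 9, down 1 to 14, left 1 to 13, down 1 to 18, right 2 to 20 — 7 moves in all.
Check: all required cells visited; 7 ≤ 7 moves.

7 - 8 - 9 - 14 - 13 - 18 - 19 - 20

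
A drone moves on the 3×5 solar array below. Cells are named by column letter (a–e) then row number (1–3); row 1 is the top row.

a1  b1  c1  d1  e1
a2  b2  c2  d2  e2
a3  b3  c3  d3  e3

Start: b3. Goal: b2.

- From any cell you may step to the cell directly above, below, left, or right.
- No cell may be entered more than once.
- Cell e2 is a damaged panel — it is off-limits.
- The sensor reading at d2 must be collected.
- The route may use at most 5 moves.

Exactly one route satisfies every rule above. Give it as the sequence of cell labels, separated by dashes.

The budget equals the shortest possible length, so every move has to be on a shortest route through the required cells.
Route from b3: right 2 to d3, up 1 to d2, left 2 to b2 — 5 moves in all.
Check: all required cells visited; 5 ≤ 5 moves.

b3 - c3 - d3 - d2 - c2 - b2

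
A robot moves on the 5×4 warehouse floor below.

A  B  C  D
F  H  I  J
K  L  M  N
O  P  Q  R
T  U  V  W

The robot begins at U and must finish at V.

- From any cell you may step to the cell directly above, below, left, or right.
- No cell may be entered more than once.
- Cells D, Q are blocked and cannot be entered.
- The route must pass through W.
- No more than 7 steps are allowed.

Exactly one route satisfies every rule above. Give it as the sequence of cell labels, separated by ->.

Any route must reach W and still end at V within 7 moves, so the order of the required stops is forced.
Route from U: 2× up (reaching L), 2× right (reaching N), 2× down (reaching W), left to V — 7 moves in all.
Check: all required cells visited; 7 ≤ 7 moves.

U -> P -> L -> M -> N -> R -> W -> V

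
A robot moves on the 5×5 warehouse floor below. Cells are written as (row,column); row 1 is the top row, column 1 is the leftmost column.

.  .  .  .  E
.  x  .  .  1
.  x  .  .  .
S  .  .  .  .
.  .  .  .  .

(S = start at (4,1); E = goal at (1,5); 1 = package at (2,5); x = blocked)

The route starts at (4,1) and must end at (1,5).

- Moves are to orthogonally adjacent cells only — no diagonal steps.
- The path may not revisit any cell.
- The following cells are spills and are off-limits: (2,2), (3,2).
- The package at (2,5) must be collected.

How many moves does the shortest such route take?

Any route passes through (2,5) somewhere between (4,1) and (1,5). Summing Manhattan distances along the two legs ((4,1) → (2,5) → (1,5)) gives a lower bound of 6 + 1 = 7 moves.
A route of 7 moves achieves this: (4,1) → (4,2) → (4,3) → (3,3) → (2,3) → (2,4) → (2,5) → (1,5).
Since 7 matches the lower bound, it is optimal.

7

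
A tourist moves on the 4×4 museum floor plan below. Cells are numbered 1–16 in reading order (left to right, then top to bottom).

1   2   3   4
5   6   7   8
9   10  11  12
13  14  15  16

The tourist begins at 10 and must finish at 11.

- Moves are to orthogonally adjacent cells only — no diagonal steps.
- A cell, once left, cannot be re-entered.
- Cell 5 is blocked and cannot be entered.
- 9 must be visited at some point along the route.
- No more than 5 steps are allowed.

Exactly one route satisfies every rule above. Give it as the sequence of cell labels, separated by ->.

The 5-move cap with required stops at 9 leaves no slack for detours.
Route from 10: left 1 to 9, down 1 to 13, right 2 to 15, up 1 to 11 — 5 moves in all.
Check: all required cells visited; 5 ≤ 5 moves.

10 -> 9 -> 13 -> 14 -> 15 -> 11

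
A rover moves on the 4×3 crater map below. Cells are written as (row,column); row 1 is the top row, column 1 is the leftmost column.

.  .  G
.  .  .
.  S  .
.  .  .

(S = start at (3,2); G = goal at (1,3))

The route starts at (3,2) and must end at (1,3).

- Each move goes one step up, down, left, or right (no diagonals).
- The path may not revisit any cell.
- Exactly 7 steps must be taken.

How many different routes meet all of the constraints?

7

Need simple routes of exactly 7 moves from (3,2) to (1,3) (Manhattan distance 3, so 2 moves are spent on a detour and 2 undoing it).
Enumerating: (3,2) (4,2) (4,1) (3,1) (2,1) (1,1) (1,2) (1,3) | (3,2) (4,2) (4,1) (3,1) (2,1) (2,2) (1,2) (1,3) | (3,2) (4,2) (4,1) (3,1) (2,1) (2,2) (2,3) (1,3) | (3,2) (4,2) (4,3) (3,3) (2,3) (2,2) (1,2) (1,3) | (3,2) (3,1) (2,1) (1,1) (1,2) (2,2) (2,3) (1,3) | (3,2) (3,1) (4,1) (4,2) (4,3) (3,3) (2,3) (1,3) | (3,2) (3,3) (2,3) (2,2) (2,1) (1,1) (1,2) (1,3).
That gives 7 routes.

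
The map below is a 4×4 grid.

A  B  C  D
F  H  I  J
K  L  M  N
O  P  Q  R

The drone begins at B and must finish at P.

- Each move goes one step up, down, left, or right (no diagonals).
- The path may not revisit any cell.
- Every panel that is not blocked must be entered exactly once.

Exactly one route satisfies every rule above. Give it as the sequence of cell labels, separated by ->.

B -> A -> F -> H -> I -> C -> D -> J -> N -> R -> Q -> M -> L -> K -> O -> P

Need to visit all 16 open cells exactly once, starting at B and ending at P.
Cell O has only two open neighbours (K and P), so the path must pass straight through it: one of those is the cell it's entered from and the other is where it exits.
Route from B: left to A, down to F, 2× right (reaching I), up to C, right to D, 3× down (reaching R), left to Q, up to M, 2× left (reaching K), down to O, right to P — 15 moves in all.
Check: all 16 open cells covered.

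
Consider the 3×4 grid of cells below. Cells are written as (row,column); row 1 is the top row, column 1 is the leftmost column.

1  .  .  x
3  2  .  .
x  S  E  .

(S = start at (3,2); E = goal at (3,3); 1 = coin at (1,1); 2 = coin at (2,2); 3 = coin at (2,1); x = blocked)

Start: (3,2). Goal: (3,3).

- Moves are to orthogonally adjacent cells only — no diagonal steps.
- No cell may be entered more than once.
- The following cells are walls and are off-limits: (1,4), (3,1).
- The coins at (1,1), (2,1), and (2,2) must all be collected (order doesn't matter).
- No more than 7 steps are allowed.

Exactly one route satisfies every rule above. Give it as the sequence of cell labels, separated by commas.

(3,2), (2,2), (2,1), (1,1), (1,2), (1,3), (2,3), (3,3)

Any route must reach (1,1), (2,1), and (2,2) and still end at (3,3) within 7 moves, so the order of the required stops is forced.
Route from (3,2): up 1 to (2,2), left 1 to (2,1), up 1 to (1,1), right 2 to (1,3), down 2 to (3,3) — 7 moves in all.
Check: all required cells visited; 7 ≤ 7 moves.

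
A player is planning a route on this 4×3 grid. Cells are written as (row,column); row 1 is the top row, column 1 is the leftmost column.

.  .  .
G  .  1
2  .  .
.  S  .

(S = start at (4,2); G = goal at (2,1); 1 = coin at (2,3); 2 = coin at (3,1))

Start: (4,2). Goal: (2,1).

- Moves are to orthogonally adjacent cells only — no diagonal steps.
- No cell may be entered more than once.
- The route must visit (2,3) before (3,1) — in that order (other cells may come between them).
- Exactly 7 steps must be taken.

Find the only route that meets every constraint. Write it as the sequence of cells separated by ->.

The waypoints must appear in the order (2,3), (3,1), with no cell reused.
Route from (4,2): right 1 to (4,3), up 2 to (2,3), left 1 to (2,2), down 1 to (3,2), left 1 to (3,1), up 1 to (2,1) — 7 moves in all.
Check: order respected (1 at step 3, 2 at step 6); 7 moves as required.

(4,2) -> (4,3) -> (3,3) -> (2,3) -> (2,2) -> (3,2) -> (3,1) -> (2,1)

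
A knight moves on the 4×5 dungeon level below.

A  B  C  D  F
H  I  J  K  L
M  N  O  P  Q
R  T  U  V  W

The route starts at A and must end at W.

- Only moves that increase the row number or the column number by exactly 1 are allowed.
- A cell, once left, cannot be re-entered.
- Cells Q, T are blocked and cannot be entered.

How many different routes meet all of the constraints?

A right/down-only route from A to W makes exactly 3 down-moves and 4 right-moves in some order.
With no other constraints that would be C(7,3) = 35 routes.
Subtract routes through each blocked cell (inclusion–exclusion for overlaps): − through Q: 15 − through T: 4 → 16.
That gives 16 routes.

16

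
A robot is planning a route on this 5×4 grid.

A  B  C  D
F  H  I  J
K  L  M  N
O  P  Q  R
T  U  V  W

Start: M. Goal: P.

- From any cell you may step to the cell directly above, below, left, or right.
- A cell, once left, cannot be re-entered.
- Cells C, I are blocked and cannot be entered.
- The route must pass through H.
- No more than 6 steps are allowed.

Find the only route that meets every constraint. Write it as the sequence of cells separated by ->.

M -> L -> H -> F -> K -> O -> P

The 6-move cap with required stops at H leaves no slack for detours.
Route from M: left 1 to L, up 1 to H, left 1 to F, down 2 to O, right 1 to P — 6 moves in all.
Check: all required cells visited; 6 ≤ 6 moves.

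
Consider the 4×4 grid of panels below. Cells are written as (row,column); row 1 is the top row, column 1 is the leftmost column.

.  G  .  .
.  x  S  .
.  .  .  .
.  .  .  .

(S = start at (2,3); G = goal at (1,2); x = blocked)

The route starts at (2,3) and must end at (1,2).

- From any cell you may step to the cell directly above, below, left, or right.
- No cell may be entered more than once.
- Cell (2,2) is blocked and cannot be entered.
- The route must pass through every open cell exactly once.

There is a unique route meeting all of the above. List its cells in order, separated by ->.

Need to visit all 15 open cells exactly once, starting at (2,3) and ending at (1,2).
Cell (1,1) has only two open neighbours ((2,1) and (1,2)), so the path must pass straight through it: one of those is the cell it's entered from and the other is where it exits.
Route from (2,3): up to (1,3), right to (1,4), 3× down (reaching (4,4)), left to (4,3), up to (3,3), left to (3,2), down to (4,2), left to (4,1), 3× up (reaching (1,1)), right to (1,2) — 14 moves in all.
Check: all 15 open cells covered.

(2,3) -> (1,3) -> (1,4) -> (2,4) -> (3,4) -> (4,4) -> (4,3) -> (3,3) -> (3,2) -> (4,2) -> (4,1) -> (3,1) -> (2,1) -> (1,1) -> (1,2)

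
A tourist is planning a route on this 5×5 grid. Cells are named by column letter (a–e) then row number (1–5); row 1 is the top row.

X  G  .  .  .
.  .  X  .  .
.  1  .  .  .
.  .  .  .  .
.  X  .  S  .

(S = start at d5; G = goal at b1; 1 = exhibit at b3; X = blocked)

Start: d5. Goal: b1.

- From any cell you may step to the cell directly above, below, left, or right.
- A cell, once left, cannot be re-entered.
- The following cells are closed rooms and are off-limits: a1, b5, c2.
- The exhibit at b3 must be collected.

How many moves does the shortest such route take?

6

Any route passes through b3 somewhere between d5 and b1. Summing Manhattan distances along the two legs (d5 → b3 → b1) gives a lower bound of 4 + 2 = 6 moves.
A route of 6 moves achieves this: d5 → d4 → d3 → c3 → b3 → b2 → b1.
Since 6 matches the lower bound, it is optimal.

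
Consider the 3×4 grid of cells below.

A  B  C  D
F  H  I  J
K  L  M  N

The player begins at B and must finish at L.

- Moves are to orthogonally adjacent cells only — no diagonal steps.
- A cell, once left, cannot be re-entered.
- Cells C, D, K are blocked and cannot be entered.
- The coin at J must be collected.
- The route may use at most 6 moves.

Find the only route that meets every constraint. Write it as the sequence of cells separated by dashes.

B - H - I - J - N - M - L

Any route must reach J and still end at L within 6 moves, so the order of the required stops is forced.
Route from B: down 1 to H, right 2 to J, down 1 to N, left 2 to L — 6 moves in all.
Check: all required cells visited; 6 ≤ 6 moves.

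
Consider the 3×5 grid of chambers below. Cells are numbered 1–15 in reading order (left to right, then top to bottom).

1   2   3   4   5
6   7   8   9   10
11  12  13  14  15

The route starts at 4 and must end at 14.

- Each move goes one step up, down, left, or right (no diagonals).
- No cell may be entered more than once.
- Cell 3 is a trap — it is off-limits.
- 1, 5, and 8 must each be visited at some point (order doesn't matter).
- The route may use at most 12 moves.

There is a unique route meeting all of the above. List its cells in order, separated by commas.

The budget equals the shortest possible length, so every move has to be on a shortest route through the required cells.
Route from 4: right to 5, down to 10, 3× left (reaching 7), up to 2, left to 1, 2× down (reaching 11), 3× right (reaching 14) — 12 moves in all.
Check: all required cells visited; 12 ≤ 12 moves.

4, 5, 10, 9, 8, 7, 2, 1, 6, 11, 12, 13, 14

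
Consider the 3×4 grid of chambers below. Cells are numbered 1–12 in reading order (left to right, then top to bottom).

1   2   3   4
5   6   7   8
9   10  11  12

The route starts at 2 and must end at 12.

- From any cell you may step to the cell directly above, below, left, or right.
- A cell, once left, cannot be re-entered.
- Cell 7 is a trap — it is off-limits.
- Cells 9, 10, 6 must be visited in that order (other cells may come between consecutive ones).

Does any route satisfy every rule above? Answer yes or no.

no

Ignoring the required order, 1 revisit-free route from 2 to 12 passes through all of 9, 10, and 6; the waypoint orders that occur are 6 → 9 → 10 (1) — never 9 → 10 → 6.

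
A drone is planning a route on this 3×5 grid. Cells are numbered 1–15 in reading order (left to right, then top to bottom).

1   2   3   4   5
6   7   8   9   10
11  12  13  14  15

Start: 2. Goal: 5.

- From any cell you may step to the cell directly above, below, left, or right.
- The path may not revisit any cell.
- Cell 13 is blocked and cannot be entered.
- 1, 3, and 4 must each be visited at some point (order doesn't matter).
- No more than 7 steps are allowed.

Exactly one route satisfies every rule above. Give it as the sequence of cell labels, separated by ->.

The budget equals the shortest possible length, so every move has to be on a shortest route through the required cells.
Route from 2: left to 1, down to 6, 2× right (reaching 8), up to 3, 2× right (reaching 5) — 7 moves in all.
Check: all required cells visited; 7 ≤ 7 moves.

2 -> 1 -> 6 -> 7 -> 8 -> 3 -> 4 -> 5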